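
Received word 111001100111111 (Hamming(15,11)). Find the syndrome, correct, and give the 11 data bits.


Syndrome = 0: no error detected

Data: 10110111111 (no errors)


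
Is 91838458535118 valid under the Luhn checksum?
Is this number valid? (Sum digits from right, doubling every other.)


Luhn sum = 56
56 mod 10 = 6

Invalid (Luhn sum mod 10 = 6)


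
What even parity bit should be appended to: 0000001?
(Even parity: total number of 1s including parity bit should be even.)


Number of 1s in data: 1
Parity bit: 1

1


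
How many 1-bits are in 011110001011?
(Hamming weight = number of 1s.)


Counting 1s in 011110001011

7


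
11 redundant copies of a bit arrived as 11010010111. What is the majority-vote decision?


Ones: 7 out of 11
Threshold: 6

1 (7/11 voted 1)


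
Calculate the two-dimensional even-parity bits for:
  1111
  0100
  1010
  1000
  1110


Row parities: 01011
Column parities: 0111

Row P: 01011, Col P: 0111, Corner: 1


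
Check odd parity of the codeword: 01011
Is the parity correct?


Number of 1s: 3

Yes, parity is correct (3 ones)


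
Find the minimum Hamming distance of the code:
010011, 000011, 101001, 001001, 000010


Comparing all pairs, minimum distance: 1
Can detect 0 errors, correct 0 errors

1


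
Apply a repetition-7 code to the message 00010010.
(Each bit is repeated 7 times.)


Each bit -> 7 copies

00000000000000000000011111110000000000000011111110000000


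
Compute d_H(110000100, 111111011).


XOR: 001111111
Count of 1s: 7

7


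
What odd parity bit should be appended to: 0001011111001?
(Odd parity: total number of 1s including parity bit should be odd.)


Number of 1s in data: 7
Parity bit: 0

0


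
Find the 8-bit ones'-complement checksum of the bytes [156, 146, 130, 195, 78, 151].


Sum = 856 mod 256 = 88
Complement = 167

167


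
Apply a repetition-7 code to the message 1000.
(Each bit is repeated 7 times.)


Each bit -> 7 copies

1111111000000000000000000000


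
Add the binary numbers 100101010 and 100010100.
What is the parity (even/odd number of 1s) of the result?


100101010 = 298
100010100 = 276
Sum = 574 = 1000111110
1s count = 6

even parity (6 ones in 1000111110)


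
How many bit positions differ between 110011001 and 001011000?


XOR: 111000001
Count of 1s: 4

4


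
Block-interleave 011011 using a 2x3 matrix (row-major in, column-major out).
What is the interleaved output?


Matrix:
  011
  011
Read columns: 001111

001111


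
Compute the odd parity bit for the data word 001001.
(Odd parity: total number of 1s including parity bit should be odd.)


Number of 1s in data: 2
Parity bit: 1

1


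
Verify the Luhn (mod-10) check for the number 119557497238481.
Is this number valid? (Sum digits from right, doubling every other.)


Luhn sum = 69
69 mod 10 = 9

Invalid (Luhn sum mod 10 = 9)


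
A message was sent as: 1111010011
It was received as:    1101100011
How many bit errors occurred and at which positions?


XOR: 0010110000

3 error(s) at position(s): 2, 4, 5


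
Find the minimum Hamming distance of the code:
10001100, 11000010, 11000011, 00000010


Comparing all pairs, minimum distance: 1
Can detect 0 errors, correct 0 errors

1


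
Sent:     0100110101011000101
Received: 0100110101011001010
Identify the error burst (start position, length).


XOR: 0000000000000001111

Burst at position 15, length 4


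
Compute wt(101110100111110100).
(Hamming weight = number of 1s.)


Counting 1s in 101110100111110100

11


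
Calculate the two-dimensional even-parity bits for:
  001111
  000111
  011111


Row parities: 011
Column parities: 010111

Row P: 011, Col P: 010111, Corner: 0


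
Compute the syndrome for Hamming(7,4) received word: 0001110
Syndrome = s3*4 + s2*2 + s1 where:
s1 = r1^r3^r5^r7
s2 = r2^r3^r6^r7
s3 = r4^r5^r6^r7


s1=1, s2=1, s3=1

Syndrome = 7 (error at position 7)


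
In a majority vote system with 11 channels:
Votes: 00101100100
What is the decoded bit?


Ones: 4 out of 11
Threshold: 6

0 (4/11 voted 1)


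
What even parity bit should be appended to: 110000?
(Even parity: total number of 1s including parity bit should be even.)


Number of 1s in data: 2
Parity bit: 0

0


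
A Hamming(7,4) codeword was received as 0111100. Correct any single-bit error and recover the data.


Syndrome = 0: no error detected

Data: 1100 (no errors)


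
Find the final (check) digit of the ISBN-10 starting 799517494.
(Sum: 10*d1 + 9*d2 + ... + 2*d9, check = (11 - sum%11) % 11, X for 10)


Weighted sum: 350
350 mod 11 = 9

Check digit: 2


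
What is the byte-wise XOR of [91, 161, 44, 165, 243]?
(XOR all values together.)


XOR chain: 91 ^ 161 ^ 44 ^ 165 ^ 243 = 128

128


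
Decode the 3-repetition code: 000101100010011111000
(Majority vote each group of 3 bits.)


Groups: 000, 101, 100, 010, 011, 111, 000
Majority votes: 0100110

0100110


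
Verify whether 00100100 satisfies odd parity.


Number of 1s: 2

No, parity error (2 ones)


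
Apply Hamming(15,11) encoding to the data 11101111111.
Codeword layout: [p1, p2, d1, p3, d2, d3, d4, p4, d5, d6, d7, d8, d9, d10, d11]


Parity bits: p1=0, p2=0, p3=0, p4=1

001011011111111


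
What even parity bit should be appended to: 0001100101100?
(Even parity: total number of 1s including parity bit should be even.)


Number of 1s in data: 5
Parity bit: 1

1


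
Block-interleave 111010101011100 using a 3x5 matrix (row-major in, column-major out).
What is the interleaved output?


Matrix:
  11101
  01010
  11100
Read columns: 101111101010100

101111101010100


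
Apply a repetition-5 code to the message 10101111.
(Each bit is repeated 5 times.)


Each bit -> 5 copies

1111100000111110000011111111111111111111


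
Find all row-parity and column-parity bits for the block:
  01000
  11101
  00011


Row parities: 100
Column parities: 10110

Row P: 100, Col P: 10110, Corner: 1


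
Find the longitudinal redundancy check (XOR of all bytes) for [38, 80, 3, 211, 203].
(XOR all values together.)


XOR chain: 38 ^ 80 ^ 3 ^ 211 ^ 203 = 109

109


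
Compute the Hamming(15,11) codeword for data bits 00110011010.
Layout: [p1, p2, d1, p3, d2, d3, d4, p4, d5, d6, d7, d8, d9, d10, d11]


Parity bits: p1=0, p2=0, p3=0, p4=1

000001110011010


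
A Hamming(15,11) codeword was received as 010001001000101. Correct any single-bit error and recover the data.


Syndrome = 15: error at position 15

Data: 00101000100 (corrected bit 15)


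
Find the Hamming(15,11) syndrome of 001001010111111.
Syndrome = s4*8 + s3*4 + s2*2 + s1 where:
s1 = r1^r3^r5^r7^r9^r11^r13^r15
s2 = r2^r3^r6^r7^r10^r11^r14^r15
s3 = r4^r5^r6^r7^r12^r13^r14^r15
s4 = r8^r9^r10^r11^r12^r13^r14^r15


s1=0, s2=0, s3=1, s4=1

Syndrome = 12 (error at position 12)


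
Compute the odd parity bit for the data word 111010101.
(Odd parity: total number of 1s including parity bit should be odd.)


Number of 1s in data: 6
Parity bit: 1

1


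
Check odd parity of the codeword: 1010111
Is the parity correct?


Number of 1s: 5

Yes, parity is correct (5 ones)


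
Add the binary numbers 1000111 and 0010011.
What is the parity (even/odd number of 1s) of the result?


1000111 = 71
0010011 = 19
Sum = 90 = 1011010
1s count = 4

even parity (4 ones in 1011010)


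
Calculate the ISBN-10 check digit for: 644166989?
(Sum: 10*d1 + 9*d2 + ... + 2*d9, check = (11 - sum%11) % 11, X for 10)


Weighted sum: 279
279 mod 11 = 4

Check digit: 7


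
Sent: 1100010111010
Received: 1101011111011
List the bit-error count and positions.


XOR: 0001001000001

3 error(s) at position(s): 3, 6, 12


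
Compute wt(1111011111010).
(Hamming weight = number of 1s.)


Counting 1s in 1111011111010

10


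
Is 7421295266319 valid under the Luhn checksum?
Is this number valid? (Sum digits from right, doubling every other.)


Luhn sum = 62
62 mod 10 = 2

Invalid (Luhn sum mod 10 = 2)


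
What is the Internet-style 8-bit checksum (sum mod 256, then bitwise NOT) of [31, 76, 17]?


Sum = 124 mod 256 = 124
Complement = 131

131


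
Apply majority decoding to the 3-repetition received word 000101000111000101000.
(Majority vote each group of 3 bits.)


Groups: 000, 101, 000, 111, 000, 101, 000
Majority votes: 0101010

0101010


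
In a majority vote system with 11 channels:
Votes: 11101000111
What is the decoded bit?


Ones: 7 out of 11
Threshold: 6

1 (7/11 voted 1)


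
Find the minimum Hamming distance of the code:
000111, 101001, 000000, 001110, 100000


Comparing all pairs, minimum distance: 1
Can detect 0 errors, correct 0 errors

1


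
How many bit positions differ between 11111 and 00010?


XOR: 11101
Count of 1s: 4

4


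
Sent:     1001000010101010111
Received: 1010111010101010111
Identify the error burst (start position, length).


XOR: 0011111000000000000

Burst at position 2, length 5


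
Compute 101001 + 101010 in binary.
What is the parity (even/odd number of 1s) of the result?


101001 = 41
101010 = 42
Sum = 83 = 1010011
1s count = 4

even parity (4 ones in 1010011)


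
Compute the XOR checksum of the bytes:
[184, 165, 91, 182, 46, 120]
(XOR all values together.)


XOR chain: 184 ^ 165 ^ 91 ^ 182 ^ 46 ^ 120 = 166

166


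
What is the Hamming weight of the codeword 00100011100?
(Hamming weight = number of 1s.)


Counting 1s in 00100011100

4


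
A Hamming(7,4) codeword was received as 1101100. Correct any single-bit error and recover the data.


Syndrome = 2: error at position 2

Data: 0100 (corrected bit 2)


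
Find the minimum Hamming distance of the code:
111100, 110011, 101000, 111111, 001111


Comparing all pairs, minimum distance: 2
Can detect 1 errors, correct 0 errors

2


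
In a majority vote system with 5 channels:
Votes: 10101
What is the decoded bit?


Ones: 3 out of 5
Threshold: 3

1 (3/5 voted 1)


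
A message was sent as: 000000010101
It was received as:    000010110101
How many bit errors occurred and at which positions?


XOR: 000010100000

2 error(s) at position(s): 4, 6


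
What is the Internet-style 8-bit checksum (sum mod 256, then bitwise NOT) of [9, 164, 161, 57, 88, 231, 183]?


Sum = 893 mod 256 = 125
Complement = 130

130


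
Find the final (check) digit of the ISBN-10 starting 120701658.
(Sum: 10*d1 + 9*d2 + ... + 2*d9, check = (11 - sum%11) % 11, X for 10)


Weighted sum: 137
137 mod 11 = 5

Check digit: 6


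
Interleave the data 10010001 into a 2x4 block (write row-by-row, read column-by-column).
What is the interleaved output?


Matrix:
  1001
  0001
Read columns: 10000011

10000011


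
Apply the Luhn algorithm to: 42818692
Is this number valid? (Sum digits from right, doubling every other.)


Luhn sum = 42
42 mod 10 = 2

Invalid (Luhn sum mod 10 = 2)


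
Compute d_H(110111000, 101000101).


XOR: 011111101
Count of 1s: 7

7


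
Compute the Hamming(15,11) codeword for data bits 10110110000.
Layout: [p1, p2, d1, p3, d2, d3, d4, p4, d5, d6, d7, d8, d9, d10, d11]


Parity bits: p1=1, p2=1, p3=0, p4=0

111001100110000


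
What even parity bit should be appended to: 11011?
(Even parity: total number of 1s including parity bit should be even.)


Number of 1s in data: 4
Parity bit: 0

0


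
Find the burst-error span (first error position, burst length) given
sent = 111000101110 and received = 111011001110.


XOR: 000011100000

Burst at position 4, length 3


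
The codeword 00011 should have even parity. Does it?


Number of 1s: 2

Yes, parity is correct (2 ones)


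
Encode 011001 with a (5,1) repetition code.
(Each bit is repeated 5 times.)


Each bit -> 5 copies

000001111111111000000000011111


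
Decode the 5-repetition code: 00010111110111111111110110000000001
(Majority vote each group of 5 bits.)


Groups: 00010, 11111, 01111, 11111, 11011, 00000, 00001
Majority votes: 0111100

0111100


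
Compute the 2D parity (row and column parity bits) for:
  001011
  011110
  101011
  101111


Row parities: 1001
Column parities: 010001

Row P: 1001, Col P: 010001, Corner: 0


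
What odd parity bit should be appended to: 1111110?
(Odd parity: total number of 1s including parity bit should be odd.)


Number of 1s in data: 6
Parity bit: 1

1


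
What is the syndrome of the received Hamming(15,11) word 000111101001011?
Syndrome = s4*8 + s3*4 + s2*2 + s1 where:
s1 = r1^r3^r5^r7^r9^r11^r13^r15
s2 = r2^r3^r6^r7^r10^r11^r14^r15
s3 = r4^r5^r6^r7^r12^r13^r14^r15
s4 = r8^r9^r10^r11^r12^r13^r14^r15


s1=0, s2=0, s3=1, s4=0

Syndrome = 4 (error at position 4)


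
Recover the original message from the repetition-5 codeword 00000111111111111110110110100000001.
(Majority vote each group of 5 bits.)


Groups: 00000, 11111, 11111, 11110, 11011, 01000, 00001
Majority votes: 0111100

0111100


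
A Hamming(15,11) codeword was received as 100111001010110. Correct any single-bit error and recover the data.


Syndrome = 7: error at position 7

Data: 01111010110 (corrected bit 7)


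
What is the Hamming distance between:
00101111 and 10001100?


XOR: 10100011
Count of 1s: 4

4


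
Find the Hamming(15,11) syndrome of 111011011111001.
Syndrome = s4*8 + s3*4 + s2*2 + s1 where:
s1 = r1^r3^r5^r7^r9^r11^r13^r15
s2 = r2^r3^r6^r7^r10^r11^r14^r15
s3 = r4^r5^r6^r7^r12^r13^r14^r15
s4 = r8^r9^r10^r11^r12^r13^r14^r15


s1=0, s2=0, s3=0, s4=0

Syndrome = 0 (no error)


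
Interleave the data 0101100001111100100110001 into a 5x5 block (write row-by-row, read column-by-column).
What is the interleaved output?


Matrix:
  01011
  00001
  11110
  01001
  10001
Read columns: 0010110110001001010011011

0010110110001001010011011


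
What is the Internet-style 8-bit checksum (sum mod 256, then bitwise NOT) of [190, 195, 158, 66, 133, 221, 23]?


Sum = 986 mod 256 = 218
Complement = 37

37


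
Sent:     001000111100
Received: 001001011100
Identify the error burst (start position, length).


XOR: 000001100000

Burst at position 5, length 2


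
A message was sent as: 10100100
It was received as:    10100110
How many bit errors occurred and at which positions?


XOR: 00000010

1 error(s) at position(s): 6


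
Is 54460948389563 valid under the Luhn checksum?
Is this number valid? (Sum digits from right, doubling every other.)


Luhn sum = 78
78 mod 10 = 8

Invalid (Luhn sum mod 10 = 8)


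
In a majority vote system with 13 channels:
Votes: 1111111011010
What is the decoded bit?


Ones: 10 out of 13
Threshold: 7

1 (10/13 voted 1)


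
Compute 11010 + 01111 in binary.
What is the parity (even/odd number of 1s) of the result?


11010 = 26
01111 = 15
Sum = 41 = 101001
1s count = 3

odd parity (3 ones in 101001)


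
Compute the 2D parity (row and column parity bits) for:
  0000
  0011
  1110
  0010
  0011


Row parities: 00110
Column parities: 1100

Row P: 00110, Col P: 1100, Corner: 0


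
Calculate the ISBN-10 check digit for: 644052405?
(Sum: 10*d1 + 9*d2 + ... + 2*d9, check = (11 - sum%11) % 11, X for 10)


Weighted sum: 194
194 mod 11 = 7

Check digit: 4


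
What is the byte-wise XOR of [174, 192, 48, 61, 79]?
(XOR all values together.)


XOR chain: 174 ^ 192 ^ 48 ^ 61 ^ 79 = 44

44


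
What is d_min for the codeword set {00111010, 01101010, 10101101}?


Comparing all pairs, minimum distance: 2
Can detect 1 errors, correct 0 errors

2


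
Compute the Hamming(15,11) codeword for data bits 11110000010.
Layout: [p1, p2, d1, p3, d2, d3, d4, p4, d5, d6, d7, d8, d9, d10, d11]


Parity bits: p1=1, p2=0, p3=0, p4=1

101011110000010


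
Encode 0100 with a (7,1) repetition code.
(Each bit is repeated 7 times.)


Each bit -> 7 copies

0000000111111100000000000000


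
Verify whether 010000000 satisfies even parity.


Number of 1s: 1

No, parity error (1 ones)


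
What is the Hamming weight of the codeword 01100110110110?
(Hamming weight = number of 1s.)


Counting 1s in 01100110110110

8


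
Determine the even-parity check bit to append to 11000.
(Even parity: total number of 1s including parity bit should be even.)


Number of 1s in data: 2
Parity bit: 0

0


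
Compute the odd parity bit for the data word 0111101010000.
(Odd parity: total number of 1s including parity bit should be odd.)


Number of 1s in data: 6
Parity bit: 1

1


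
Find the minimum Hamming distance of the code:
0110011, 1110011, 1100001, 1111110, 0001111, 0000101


Comparing all pairs, minimum distance: 1
Can detect 0 errors, correct 0 errors

1


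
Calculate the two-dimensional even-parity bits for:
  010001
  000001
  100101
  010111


Row parities: 0110
Column parities: 100010

Row P: 0110, Col P: 100010, Corner: 0


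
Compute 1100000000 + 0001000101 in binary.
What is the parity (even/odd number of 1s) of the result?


1100000000 = 768
0001000101 = 69
Sum = 837 = 1101000101
1s count = 5

odd parity (5 ones in 1101000101)


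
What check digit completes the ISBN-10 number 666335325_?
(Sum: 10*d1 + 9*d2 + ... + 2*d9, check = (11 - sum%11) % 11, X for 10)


Weighted sum: 254
254 mod 11 = 1

Check digit: X


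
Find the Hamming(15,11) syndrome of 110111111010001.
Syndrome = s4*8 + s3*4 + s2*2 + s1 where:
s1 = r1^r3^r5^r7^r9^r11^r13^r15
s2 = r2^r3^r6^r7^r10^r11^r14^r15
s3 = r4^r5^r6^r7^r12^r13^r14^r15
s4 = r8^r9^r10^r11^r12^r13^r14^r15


s1=0, s2=1, s3=1, s4=0

Syndrome = 6 (error at position 6)


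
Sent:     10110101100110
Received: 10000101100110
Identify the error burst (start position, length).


XOR: 00110000000000

Burst at position 2, length 2


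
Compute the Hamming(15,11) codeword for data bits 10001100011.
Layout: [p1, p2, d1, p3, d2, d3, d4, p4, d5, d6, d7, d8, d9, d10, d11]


Parity bits: p1=1, p2=0, p3=0, p4=0

101000001100011


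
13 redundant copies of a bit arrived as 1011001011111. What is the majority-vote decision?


Ones: 9 out of 13
Threshold: 7

1 (9/13 voted 1)


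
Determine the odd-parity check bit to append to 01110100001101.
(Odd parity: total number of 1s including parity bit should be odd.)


Number of 1s in data: 7
Parity bit: 0

0


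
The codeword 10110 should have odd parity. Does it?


Number of 1s: 3

Yes, parity is correct (3 ones)


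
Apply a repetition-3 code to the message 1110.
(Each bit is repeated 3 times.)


Each bit -> 3 copies

111111111000


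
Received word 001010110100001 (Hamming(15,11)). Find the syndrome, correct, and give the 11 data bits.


Syndrome = 12: error at position 12

Data: 11010101001 (corrected bit 12)


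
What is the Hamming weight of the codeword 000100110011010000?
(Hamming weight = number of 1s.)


Counting 1s in 000100110011010000

6


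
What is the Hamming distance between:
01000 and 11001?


XOR: 10001
Count of 1s: 2

2


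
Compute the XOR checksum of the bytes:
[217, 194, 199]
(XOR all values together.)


XOR chain: 217 ^ 194 ^ 199 = 220

220


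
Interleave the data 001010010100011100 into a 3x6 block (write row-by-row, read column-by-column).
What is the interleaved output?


Matrix:
  001010
  010100
  011100
Read columns: 000011101011100000

000011101011100000


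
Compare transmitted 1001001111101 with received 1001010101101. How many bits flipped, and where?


XOR: 0000011010000

3 error(s) at position(s): 5, 6, 8


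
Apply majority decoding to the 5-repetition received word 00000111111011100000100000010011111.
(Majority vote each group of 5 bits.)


Groups: 00000, 11111, 10111, 00000, 10000, 00100, 11111
Majority votes: 0110001

0110001


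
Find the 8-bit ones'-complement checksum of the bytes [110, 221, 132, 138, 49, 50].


Sum = 700 mod 256 = 188
Complement = 67

67


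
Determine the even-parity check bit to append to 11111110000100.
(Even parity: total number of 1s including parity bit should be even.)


Number of 1s in data: 8
Parity bit: 0

0


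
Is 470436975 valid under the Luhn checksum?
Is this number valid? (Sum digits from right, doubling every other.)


Luhn sum = 42
42 mod 10 = 2

Invalid (Luhn sum mod 10 = 2)


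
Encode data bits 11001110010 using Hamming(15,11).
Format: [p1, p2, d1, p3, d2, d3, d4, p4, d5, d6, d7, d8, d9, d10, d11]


Parity bits: p1=0, p2=0, p3=0, p4=0

001010001110010


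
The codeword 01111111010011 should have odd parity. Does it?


Number of 1s: 10

No, parity error (10 ones)


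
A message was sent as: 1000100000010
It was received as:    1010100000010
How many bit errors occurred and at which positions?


XOR: 0010000000000

1 error(s) at position(s): 2


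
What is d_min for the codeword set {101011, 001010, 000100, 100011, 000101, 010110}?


Comparing all pairs, minimum distance: 1
Can detect 0 errors, correct 0 errors

1


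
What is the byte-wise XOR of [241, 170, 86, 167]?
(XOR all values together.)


XOR chain: 241 ^ 170 ^ 86 ^ 167 = 170

170


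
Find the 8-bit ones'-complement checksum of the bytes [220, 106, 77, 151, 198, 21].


Sum = 773 mod 256 = 5
Complement = 250

250


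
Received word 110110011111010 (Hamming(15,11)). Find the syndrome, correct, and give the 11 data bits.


Syndrome = 0: no error detected

Data: 01001111010 (no errors)


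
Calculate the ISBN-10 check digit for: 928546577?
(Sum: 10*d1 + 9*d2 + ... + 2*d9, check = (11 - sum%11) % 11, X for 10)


Weighted sum: 316
316 mod 11 = 8

Check digit: 3


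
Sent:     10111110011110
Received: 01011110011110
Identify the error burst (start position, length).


XOR: 11100000000000

Burst at position 0, length 3


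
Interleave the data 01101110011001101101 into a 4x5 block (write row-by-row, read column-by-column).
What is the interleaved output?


Matrix:
  01101
  11001
  10011
  01101
Read columns: 01101101100100101111

01101101100100101111


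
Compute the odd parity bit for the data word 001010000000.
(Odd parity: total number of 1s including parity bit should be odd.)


Number of 1s in data: 2
Parity bit: 1

1


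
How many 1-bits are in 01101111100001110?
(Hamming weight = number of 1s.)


Counting 1s in 01101111100001110

10


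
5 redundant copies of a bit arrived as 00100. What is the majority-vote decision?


Ones: 1 out of 5
Threshold: 3

0 (1/5 voted 1)


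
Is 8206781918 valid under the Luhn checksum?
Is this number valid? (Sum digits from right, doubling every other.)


Luhn sum = 49
49 mod 10 = 9

Invalid (Luhn sum mod 10 = 9)


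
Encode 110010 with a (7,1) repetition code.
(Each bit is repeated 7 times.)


Each bit -> 7 copies

111111111111110000000000000011111110000000


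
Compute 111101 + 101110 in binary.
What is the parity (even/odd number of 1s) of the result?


111101 = 61
101110 = 46
Sum = 107 = 1101011
1s count = 5

odd parity (5 ones in 1101011)


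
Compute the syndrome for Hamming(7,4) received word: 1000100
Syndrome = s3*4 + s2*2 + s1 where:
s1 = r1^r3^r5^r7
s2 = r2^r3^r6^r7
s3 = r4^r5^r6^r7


s1=0, s2=0, s3=1

Syndrome = 4 (error at position 4)


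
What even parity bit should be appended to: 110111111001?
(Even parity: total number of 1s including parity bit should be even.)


Number of 1s in data: 9
Parity bit: 1

1


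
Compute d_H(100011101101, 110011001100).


XOR: 010000100001
Count of 1s: 3

3


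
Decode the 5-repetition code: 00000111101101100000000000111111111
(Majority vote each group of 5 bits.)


Groups: 00000, 11110, 11011, 00000, 00000, 01111, 11111
Majority votes: 0110011

0110011


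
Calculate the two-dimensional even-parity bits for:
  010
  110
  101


Row parities: 100
Column parities: 001

Row P: 100, Col P: 001, Corner: 1


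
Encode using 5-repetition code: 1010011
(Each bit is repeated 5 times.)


Each bit -> 5 copies

11111000001111100000000001111111111


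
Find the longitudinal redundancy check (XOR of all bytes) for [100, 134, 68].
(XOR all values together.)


XOR chain: 100 ^ 134 ^ 68 = 166

166


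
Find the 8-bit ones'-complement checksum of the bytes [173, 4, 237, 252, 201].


Sum = 867 mod 256 = 99
Complement = 156

156


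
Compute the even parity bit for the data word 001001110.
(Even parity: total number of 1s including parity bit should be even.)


Number of 1s in data: 4
Parity bit: 0

0


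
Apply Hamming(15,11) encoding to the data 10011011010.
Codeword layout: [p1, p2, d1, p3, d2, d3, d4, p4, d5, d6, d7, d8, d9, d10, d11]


Parity bits: p1=0, p2=0, p3=1, p4=0

001100101011010


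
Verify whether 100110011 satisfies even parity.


Number of 1s: 5

No, parity error (5 ones)


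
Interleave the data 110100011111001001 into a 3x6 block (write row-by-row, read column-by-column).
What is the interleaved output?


Matrix:
  110100
  011111
  001001
Read columns: 100110011110010011

100110011110010011


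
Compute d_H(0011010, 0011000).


XOR: 0000010
Count of 1s: 1

1


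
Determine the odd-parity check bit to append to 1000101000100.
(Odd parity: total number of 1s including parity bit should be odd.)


Number of 1s in data: 4
Parity bit: 1

1


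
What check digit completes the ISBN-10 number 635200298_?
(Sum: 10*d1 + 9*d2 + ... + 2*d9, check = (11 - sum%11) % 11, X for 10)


Weighted sum: 192
192 mod 11 = 5

Check digit: 6


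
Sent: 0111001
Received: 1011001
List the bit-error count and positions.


XOR: 1100000

2 error(s) at position(s): 0, 1


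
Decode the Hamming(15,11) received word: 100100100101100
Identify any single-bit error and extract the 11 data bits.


Syndrome = 9: error at position 9

Data: 00011101100 (corrected bit 9)


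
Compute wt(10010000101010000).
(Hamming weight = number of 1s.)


Counting 1s in 10010000101010000

5


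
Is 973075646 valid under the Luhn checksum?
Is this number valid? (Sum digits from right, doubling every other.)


Luhn sum = 45
45 mod 10 = 5

Invalid (Luhn sum mod 10 = 5)


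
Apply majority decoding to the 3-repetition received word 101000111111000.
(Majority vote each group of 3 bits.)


Groups: 101, 000, 111, 111, 000
Majority votes: 10110

10110


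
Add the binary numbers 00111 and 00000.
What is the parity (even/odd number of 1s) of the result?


00111 = 7
00000 = 0
Sum = 7 = 111
1s count = 3

odd parity (3 ones in 111)


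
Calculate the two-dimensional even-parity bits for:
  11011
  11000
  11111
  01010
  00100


Row parities: 00101
Column parities: 10010

Row P: 00101, Col P: 10010, Corner: 0


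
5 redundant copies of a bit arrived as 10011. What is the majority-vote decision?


Ones: 3 out of 5
Threshold: 3

1 (3/5 voted 1)


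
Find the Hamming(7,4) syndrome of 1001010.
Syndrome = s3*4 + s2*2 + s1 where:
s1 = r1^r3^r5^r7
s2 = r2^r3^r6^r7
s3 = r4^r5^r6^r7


s1=1, s2=1, s3=0

Syndrome = 3 (error at position 3)


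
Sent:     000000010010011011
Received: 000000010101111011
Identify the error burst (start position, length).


XOR: 000000000111100000

Burst at position 9, length 4


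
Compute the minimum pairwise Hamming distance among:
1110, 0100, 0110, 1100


Comparing all pairs, minimum distance: 1
Can detect 0 errors, correct 0 errors

1


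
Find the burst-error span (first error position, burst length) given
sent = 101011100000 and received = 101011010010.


XOR: 000000110010

Burst at position 6, length 5


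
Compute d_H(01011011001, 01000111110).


XOR: 00011100111
Count of 1s: 6

6


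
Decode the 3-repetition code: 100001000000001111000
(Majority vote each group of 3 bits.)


Groups: 100, 001, 000, 000, 001, 111, 000
Majority votes: 0000010

0000010


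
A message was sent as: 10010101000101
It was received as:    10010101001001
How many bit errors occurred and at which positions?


XOR: 00000000001100

2 error(s) at position(s): 10, 11


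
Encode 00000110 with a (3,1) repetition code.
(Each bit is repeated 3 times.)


Each bit -> 3 copies

000000000000000111111000


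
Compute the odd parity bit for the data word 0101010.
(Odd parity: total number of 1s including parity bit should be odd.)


Number of 1s in data: 3
Parity bit: 0

0


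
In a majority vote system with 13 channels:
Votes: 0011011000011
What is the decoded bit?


Ones: 6 out of 13
Threshold: 7

0 (6/13 voted 1)


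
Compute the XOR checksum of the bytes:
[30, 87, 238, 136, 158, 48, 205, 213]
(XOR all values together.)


XOR chain: 30 ^ 87 ^ 238 ^ 136 ^ 158 ^ 48 ^ 205 ^ 213 = 153

153


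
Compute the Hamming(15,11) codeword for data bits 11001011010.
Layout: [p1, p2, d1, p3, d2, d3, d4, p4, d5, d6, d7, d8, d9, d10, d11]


Parity bits: p1=0, p2=1, p3=1, p4=0

011110001011010


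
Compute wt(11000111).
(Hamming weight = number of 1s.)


Counting 1s in 11000111

5


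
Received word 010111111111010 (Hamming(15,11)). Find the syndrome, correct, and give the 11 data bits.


Syndrome = 0: no error detected

Data: 01111111010 (no errors)


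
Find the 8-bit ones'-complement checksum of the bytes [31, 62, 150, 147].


Sum = 390 mod 256 = 134
Complement = 121

121


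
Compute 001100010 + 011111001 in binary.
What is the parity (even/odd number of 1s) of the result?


001100010 = 98
011111001 = 249
Sum = 347 = 101011011
1s count = 6

even parity (6 ones in 101011011)


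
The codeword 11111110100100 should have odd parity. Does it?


Number of 1s: 9

Yes, parity is correct (9 ones)


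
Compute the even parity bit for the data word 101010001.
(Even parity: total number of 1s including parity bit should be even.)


Number of 1s in data: 4
Parity bit: 0

0


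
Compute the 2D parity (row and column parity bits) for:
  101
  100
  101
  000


Row parities: 0100
Column parities: 100

Row P: 0100, Col P: 100, Corner: 1


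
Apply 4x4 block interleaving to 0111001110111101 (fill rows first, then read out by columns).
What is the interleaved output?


Matrix:
  0111
  0011
  1011
  1101
Read columns: 0011100111101111

0011100111101111


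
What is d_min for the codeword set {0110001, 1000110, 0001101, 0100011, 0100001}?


Comparing all pairs, minimum distance: 1
Can detect 0 errors, correct 0 errors

1


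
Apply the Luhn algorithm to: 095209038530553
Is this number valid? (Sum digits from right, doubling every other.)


Luhn sum = 54
54 mod 10 = 4

Invalid (Luhn sum mod 10 = 4)


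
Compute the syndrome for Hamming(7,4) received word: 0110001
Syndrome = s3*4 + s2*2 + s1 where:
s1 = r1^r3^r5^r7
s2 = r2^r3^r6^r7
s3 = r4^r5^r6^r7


s1=0, s2=1, s3=1

Syndrome = 6 (error at position 6)


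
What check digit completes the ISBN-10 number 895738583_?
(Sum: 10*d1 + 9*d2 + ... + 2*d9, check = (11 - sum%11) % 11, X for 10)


Weighted sum: 358
358 mod 11 = 6

Check digit: 5


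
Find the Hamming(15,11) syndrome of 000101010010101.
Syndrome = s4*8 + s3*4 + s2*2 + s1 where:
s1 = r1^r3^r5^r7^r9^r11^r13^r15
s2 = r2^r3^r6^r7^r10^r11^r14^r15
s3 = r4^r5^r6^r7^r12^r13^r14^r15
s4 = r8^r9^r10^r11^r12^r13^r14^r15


s1=1, s2=1, s3=0, s4=0

Syndrome = 3 (error at position 3)


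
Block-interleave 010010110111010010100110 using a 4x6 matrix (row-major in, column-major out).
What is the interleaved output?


Matrix:
  010010
  110111
  010010
  100110
Read columns: 010111100000010111110100

010111100000010111110100


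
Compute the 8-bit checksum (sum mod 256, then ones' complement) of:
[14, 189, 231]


Sum = 434 mod 256 = 178
Complement = 77

77


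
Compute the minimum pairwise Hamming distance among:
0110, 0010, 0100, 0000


Comparing all pairs, minimum distance: 1
Can detect 0 errors, correct 0 errors

1


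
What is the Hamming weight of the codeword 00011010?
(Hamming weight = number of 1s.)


Counting 1s in 00011010

3


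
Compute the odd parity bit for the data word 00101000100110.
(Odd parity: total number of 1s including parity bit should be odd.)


Number of 1s in data: 5
Parity bit: 0

0


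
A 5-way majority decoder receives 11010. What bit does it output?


Ones: 3 out of 5
Threshold: 3

1 (3/5 voted 1)


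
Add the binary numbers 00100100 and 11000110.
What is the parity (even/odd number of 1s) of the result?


00100100 = 36
11000110 = 198
Sum = 234 = 11101010
1s count = 5

odd parity (5 ones in 11101010)


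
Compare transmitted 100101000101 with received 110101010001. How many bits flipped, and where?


XOR: 010000010100

3 error(s) at position(s): 1, 7, 9


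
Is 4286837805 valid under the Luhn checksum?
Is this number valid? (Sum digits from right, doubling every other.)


Luhn sum = 51
51 mod 10 = 1

Invalid (Luhn sum mod 10 = 1)


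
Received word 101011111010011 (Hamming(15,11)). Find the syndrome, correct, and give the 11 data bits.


Syndrome = 13: error at position 13

Data: 11111010111 (corrected bit 13)


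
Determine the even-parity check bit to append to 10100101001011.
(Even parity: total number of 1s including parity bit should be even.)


Number of 1s in data: 7
Parity bit: 1

1


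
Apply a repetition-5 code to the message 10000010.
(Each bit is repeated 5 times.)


Each bit -> 5 copies

1111100000000000000000000000001111100000


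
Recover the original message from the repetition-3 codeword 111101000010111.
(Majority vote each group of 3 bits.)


Groups: 111, 101, 000, 010, 111
Majority votes: 11001

11001


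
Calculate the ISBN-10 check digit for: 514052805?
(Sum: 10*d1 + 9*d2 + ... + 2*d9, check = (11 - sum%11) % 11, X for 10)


Weighted sum: 173
173 mod 11 = 8

Check digit: 3


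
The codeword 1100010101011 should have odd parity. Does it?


Number of 1s: 7

Yes, parity is correct (7 ones)


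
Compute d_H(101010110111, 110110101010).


XOR: 011100011101
Count of 1s: 7

7


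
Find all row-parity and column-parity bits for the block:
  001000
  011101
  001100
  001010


Row parities: 1000
Column parities: 010011

Row P: 1000, Col P: 010011, Corner: 1


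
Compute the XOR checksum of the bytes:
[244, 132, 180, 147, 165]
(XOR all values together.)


XOR chain: 244 ^ 132 ^ 180 ^ 147 ^ 165 = 242

242


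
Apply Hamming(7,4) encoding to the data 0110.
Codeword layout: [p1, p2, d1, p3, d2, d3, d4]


Parity bits: p1=1, p2=1, p3=0

1100110


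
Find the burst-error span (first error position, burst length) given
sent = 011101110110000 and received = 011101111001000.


XOR: 000000001111000

Burst at position 8, length 4


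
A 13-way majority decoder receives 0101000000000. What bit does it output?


Ones: 2 out of 13
Threshold: 7

0 (2/13 voted 1)


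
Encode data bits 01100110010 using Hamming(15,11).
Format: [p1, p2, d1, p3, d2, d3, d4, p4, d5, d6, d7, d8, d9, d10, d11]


Parity bits: p1=0, p2=0, p3=1, p4=1

000111010110010


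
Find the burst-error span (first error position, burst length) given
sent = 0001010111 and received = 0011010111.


XOR: 0010000000

Burst at position 2, length 1


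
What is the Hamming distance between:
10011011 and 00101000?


XOR: 10110011
Count of 1s: 5

5


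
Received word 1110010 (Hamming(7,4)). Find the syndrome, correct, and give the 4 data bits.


Syndrome = 6: error at position 6

Data: 1000 (corrected bit 6)


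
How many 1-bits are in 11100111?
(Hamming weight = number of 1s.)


Counting 1s in 11100111

6


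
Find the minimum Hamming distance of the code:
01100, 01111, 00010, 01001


Comparing all pairs, minimum distance: 2
Can detect 1 errors, correct 0 errors

2


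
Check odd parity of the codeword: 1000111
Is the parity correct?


Number of 1s: 4

No, parity error (4 ones)


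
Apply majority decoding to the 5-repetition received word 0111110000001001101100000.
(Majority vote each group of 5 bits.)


Groups: 01111, 10000, 00100, 11011, 00000
Majority votes: 10010

10010


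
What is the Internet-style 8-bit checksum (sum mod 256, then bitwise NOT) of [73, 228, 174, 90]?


Sum = 565 mod 256 = 53
Complement = 202

202


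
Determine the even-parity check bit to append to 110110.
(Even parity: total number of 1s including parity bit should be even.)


Number of 1s in data: 4
Parity bit: 0

0


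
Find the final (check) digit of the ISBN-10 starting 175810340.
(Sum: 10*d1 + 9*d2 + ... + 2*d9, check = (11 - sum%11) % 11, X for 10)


Weighted sum: 199
199 mod 11 = 1

Check digit: X


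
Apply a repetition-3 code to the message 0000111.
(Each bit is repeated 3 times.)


Each bit -> 3 copies

000000000000111111111


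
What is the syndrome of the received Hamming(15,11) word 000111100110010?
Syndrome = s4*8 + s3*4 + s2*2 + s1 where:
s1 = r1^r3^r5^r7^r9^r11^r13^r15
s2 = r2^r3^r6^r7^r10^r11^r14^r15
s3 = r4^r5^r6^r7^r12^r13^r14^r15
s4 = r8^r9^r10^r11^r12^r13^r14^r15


s1=1, s2=1, s3=1, s4=1

Syndrome = 15 (error at position 15)


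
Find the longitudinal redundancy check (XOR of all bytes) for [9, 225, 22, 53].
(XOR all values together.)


XOR chain: 9 ^ 225 ^ 22 ^ 53 = 203

203


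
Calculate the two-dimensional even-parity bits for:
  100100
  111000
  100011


Row parities: 011
Column parities: 111111

Row P: 011, Col P: 111111, Corner: 0


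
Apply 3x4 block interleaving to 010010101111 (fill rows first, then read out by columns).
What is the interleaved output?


Matrix:
  0100
  1010
  1111
Read columns: 011101011001

011101011001


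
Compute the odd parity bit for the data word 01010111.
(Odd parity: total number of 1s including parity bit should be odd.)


Number of 1s in data: 5
Parity bit: 0

0


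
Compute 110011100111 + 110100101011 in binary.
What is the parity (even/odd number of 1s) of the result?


110011100111 = 3303
110100101011 = 3371
Sum = 6674 = 1101000010010
1s count = 5

odd parity (5 ones in 1101000010010)


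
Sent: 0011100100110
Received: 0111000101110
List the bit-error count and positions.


XOR: 0100100001000

3 error(s) at position(s): 1, 4, 9


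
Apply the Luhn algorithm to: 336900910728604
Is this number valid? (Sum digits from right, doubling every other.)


Luhn sum = 59
59 mod 10 = 9

Invalid (Luhn sum mod 10 = 9)


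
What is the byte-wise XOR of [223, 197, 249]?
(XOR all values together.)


XOR chain: 223 ^ 197 ^ 249 = 227

227


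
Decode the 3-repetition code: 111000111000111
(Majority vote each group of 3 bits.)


Groups: 111, 000, 111, 000, 111
Majority votes: 10101

10101


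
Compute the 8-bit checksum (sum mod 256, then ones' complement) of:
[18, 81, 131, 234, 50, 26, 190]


Sum = 730 mod 256 = 218
Complement = 37

37


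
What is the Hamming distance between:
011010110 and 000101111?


XOR: 011111001
Count of 1s: 6

6


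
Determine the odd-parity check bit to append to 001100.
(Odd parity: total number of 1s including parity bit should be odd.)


Number of 1s in data: 2
Parity bit: 1

1


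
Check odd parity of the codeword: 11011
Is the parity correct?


Number of 1s: 4

No, parity error (4 ones)


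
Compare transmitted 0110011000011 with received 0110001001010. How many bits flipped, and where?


XOR: 0000010001001

3 error(s) at position(s): 5, 9, 12


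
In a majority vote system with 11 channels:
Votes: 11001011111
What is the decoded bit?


Ones: 8 out of 11
Threshold: 6

1 (8/11 voted 1)


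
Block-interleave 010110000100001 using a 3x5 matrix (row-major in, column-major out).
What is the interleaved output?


Matrix:
  01011
  00001
  00001
Read columns: 000100000100111

000100000100111
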